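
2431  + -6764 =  - 4333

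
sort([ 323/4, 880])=[ 323/4,880]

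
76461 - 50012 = 26449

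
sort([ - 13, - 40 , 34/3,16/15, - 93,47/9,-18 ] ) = [ - 93, - 40, - 18, - 13,16/15,47/9, 34/3]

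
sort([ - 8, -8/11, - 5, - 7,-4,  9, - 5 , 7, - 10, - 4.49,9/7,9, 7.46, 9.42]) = [ - 10, - 8, - 7, - 5 , - 5, - 4.49, - 4, - 8/11,9/7, 7 , 7.46,9,9,9.42] 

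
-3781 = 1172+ - 4953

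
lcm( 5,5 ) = 5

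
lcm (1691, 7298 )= 138662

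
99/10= 99/10=9.90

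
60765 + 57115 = 117880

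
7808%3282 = 1244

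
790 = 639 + 151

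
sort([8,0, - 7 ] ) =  [ - 7,0, 8]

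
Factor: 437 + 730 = 1167 = 3^1*389^1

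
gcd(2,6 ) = 2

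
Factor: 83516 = 2^2 * 20879^1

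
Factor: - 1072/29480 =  - 2/55 = -  2^1*5^(  -  1 )*11^(  -  1)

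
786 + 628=1414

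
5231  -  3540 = 1691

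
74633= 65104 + 9529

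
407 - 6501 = -6094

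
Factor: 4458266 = 2^1*2229133^1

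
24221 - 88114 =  - 63893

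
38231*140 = 5352340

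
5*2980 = 14900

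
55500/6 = 9250 = 9250.00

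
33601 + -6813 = 26788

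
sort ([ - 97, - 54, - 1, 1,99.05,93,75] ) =[ - 97, - 54,  -  1,1, 75,  93,99.05 ] 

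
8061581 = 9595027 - 1533446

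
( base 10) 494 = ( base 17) 1C1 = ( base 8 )756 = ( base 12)352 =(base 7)1304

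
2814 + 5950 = 8764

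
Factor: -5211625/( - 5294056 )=2^( - 3 ) * 5^3*31^( - 1)*173^1*241^1*21347^( - 1)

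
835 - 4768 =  - 3933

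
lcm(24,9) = 72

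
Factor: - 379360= - 2^5 * 5^1*2371^1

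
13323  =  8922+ 4401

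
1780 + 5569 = 7349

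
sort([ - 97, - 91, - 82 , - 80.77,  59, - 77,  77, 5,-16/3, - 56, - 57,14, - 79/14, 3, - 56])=[ - 97, - 91, - 82, - 80.77, - 77 , - 57, - 56 , - 56, - 79/14 ,  -  16/3, 3,5, 14 , 59, 77]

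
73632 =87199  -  13567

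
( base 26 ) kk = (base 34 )fu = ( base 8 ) 1034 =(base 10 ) 540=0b1000011100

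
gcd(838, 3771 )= 419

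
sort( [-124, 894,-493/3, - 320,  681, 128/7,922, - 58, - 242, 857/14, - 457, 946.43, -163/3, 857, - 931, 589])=[  -  931,-457, - 320, - 242, - 493/3, - 124,-58,  -  163/3,128/7,857/14, 589, 681,  857, 894,922, 946.43] 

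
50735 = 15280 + 35455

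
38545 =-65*(-593)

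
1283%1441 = 1283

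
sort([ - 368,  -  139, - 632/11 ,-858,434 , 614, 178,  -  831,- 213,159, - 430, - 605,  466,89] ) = [ - 858, - 831, - 605, - 430,-368,-213, -139, - 632/11,89, 159,178,434,466,614 ] 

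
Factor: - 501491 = - 503^1*997^1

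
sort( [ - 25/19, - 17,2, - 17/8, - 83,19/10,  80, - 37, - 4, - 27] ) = [ - 83, - 37, - 27,-17 , - 4, - 17/8, - 25/19,19/10,2, 80]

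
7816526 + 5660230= 13476756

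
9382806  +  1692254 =11075060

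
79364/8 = 9920 + 1/2=9920.50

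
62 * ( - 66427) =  - 4118474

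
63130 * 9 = 568170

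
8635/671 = 12 + 53/61 = 12.87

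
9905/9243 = 9905/9243 = 1.07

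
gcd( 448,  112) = 112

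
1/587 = 1/587 = 0.00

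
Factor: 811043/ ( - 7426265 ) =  - 5^(  -  1 ) * 7^( - 1 ) * 11^( - 1)*29^1 * 19289^( - 1 ) * 27967^1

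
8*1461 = 11688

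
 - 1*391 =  - 391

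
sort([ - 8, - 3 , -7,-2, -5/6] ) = [ - 8,-7, - 3, - 2, - 5/6 ] 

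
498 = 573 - 75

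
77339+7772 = 85111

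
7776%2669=2438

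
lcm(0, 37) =0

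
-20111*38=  - 764218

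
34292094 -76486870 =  - 42194776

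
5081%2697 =2384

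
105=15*7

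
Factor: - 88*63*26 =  - 144144 =-  2^4*3^2 * 7^1*11^1*13^1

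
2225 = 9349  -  7124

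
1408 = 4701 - 3293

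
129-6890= - 6761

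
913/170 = 5+63/170 = 5.37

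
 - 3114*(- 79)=246006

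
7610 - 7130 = 480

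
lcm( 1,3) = 3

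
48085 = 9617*5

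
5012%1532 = 416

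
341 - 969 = -628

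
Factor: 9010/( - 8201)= - 2^1 * 5^1 *17^1*53^1*59^( - 1)*139^( - 1)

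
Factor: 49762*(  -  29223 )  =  -2^1*3^2*17^1*139^1*179^1*191^1  =  -  1454194926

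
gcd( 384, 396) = 12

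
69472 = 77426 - 7954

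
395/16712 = 395/16712 = 0.02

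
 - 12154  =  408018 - 420172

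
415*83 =34445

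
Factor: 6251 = 7^1*19^1*47^1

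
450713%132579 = 52976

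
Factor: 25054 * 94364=2364195656 = 2^3*31^1*761^1*12527^1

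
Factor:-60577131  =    -  3^1*31^1*41^1*15887^1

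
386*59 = 22774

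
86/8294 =43/4147 = 0.01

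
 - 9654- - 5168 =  - 4486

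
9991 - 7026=2965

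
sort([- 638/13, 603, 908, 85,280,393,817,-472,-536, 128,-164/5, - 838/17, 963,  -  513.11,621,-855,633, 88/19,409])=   [ - 855,-536, - 513.11, - 472, - 838/17, - 638/13 , - 164/5 , 88/19,85, 128,  280,393,409, 603,621,  633,817,908,963]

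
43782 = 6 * 7297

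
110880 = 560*198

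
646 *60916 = 39351736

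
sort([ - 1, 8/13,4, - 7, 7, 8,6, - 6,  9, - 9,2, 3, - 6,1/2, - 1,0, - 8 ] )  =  [ - 9, - 8, - 7, - 6, - 6, - 1,-1,0,1/2,8/13, 2,3,4,6,7,8,9]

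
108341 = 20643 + 87698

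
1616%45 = 41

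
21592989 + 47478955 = 69071944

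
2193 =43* 51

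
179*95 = 17005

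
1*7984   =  7984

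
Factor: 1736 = 2^3 * 7^1 * 31^1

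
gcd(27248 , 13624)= 13624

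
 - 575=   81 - 656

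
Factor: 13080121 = 587^1 * 22283^1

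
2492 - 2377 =115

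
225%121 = 104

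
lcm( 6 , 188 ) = 564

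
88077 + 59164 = 147241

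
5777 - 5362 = 415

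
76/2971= 76/2971 = 0.03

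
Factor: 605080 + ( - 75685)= 529395=3^1*5^1 * 29^1*1217^1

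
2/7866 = 1/3933 = 0.00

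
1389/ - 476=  - 1389/476 = - 2.92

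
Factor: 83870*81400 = 2^4*5^3*11^1*37^1* 8387^1  =  6827018000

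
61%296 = 61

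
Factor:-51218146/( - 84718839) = 2^1*3^( - 1)*7^1*103^ (  -  1 )*274171^( - 1)*3658439^1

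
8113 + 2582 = 10695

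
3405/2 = 3405/2 = 1702.50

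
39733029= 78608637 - 38875608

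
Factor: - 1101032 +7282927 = 5^1*43^1*28753^1 = 6181895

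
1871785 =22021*85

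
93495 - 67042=26453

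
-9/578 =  -9/578 = - 0.02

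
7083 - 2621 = 4462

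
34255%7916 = 2591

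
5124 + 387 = 5511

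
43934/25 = 43934/25 = 1757.36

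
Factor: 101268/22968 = 97/22 = 2^( - 1 )* 11^ ( - 1 )*97^1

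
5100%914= 530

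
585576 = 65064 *9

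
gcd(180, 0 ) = 180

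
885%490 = 395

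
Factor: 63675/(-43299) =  - 25/17= -5^2 * 17^( - 1)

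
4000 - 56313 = -52313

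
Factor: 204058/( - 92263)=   -  2^1*359^( - 1)*397^1 = - 794/359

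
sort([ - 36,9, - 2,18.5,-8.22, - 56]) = [-56,-36, - 8.22,  -  2,9,18.5]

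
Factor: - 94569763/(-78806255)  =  5^ (  -  1 )*11^( -1) *67^2*21067^1*1432841^( - 1)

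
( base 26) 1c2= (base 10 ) 990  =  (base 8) 1736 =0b1111011110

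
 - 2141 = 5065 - 7206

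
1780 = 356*5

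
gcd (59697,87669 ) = 27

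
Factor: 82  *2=164 =2^2* 41^1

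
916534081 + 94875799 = 1011409880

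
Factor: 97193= 83^1*1171^1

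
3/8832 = 1/2944 = 0.00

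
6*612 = 3672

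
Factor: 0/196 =0^1 = 0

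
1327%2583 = 1327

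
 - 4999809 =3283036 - 8282845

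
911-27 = 884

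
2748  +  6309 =9057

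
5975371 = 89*67139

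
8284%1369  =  70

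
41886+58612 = 100498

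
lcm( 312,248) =9672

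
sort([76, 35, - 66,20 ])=[ - 66,  20,35,76] 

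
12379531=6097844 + 6281687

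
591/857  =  591/857 = 0.69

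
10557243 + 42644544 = 53201787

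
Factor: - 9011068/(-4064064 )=2252767/1016016 = 2^( -4 ) * 3^( - 1)*11^1 * 61^( - 1) *347^(-1 ) * 204797^1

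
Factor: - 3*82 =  - 2^1*3^1 * 41^1 = - 246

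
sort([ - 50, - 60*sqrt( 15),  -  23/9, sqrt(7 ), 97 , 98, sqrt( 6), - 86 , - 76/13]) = [-60*sqrt( 15 ), - 86, - 50, - 76/13, - 23/9, sqrt( 6),sqrt( 7 ) , 97, 98]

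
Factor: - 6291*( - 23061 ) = 145076751=3^4*233^1*7687^1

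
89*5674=504986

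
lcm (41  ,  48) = 1968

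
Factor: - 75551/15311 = - 7^1*43^1*61^( - 1) = - 301/61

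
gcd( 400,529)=1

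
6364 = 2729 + 3635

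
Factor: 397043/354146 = 2^ (  -  1 )*13^( - 1)*19^1 * 53^( -1 )*257^ ( - 1)*20897^1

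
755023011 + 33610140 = 788633151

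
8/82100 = 2/20525 = 0.00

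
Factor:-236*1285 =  - 2^2*5^1*59^1*257^1= -303260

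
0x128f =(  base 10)4751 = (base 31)4T8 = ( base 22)9HL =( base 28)61j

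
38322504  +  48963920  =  87286424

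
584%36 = 8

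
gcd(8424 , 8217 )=9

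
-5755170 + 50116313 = 44361143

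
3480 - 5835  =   - 2355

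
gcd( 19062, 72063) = 27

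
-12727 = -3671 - 9056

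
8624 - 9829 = - 1205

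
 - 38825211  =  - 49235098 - -10409887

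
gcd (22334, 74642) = 2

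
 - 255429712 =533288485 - 788718197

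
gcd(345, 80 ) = 5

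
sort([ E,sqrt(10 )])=[ E, sqrt ( 10)]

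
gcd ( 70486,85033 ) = 13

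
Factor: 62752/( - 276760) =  - 212/935  =  -2^2*5^ ( - 1)*11^( - 1)*17^( - 1 )*53^1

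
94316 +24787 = 119103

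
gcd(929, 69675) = 929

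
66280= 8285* 8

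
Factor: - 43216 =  - 2^4 *37^1*73^1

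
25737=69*373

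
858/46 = 18 + 15/23 = 18.65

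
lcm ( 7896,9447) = 529032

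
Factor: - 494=-2^1*13^1*19^1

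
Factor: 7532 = 2^2*7^1*269^1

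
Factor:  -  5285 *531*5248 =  - 2^7 *3^2*5^1*  7^1*41^1*59^1*151^1= - 14727646080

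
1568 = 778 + 790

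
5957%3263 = 2694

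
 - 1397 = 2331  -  3728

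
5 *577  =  2885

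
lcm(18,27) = 54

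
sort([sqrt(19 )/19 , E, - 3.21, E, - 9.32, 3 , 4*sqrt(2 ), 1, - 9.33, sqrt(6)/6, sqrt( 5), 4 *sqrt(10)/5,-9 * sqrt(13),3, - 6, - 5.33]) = [-9 * sqrt ( 13), - 9.33, - 9.32,- 6, - 5.33, - 3.21, sqrt(19) /19,  sqrt(6 ) /6, 1 , sqrt(5),4*sqrt(10) /5,E, E,3, 3, 4 * sqrt(2)]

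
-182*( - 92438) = 16823716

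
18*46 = 828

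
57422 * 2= 114844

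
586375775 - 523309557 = 63066218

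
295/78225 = 59/15645 = 0.00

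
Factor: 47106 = 2^1*3^2*2617^1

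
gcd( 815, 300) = 5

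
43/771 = 43/771 =0.06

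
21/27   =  7/9 = 0.78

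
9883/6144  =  9883/6144 =1.61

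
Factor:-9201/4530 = -3067/1510  =  - 2^( - 1 )*5^(  -  1 ) * 151^( - 1 )*3067^1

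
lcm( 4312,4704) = 51744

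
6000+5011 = 11011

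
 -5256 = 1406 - 6662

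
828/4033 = 828/4033 = 0.21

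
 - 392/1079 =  - 392/1079 = - 0.36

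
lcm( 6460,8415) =639540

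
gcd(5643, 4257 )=99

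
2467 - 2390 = 77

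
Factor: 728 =2^3*7^1*13^1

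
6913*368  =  2543984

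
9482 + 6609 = 16091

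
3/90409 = 3/90409 = 0.00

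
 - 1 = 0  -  1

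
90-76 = 14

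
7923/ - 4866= - 2641/1622 =- 1.63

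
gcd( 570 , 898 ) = 2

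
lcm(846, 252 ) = 11844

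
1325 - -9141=10466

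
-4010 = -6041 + 2031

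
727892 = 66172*11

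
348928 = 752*464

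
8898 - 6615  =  2283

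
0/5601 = 0= 0.00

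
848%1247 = 848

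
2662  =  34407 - 31745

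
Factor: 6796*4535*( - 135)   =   - 4160681100 = -2^2*3^3*5^2*907^1*1699^1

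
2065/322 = 6 + 19/46 = 6.41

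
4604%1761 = 1082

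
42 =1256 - 1214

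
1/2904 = 1/2904 = 0.00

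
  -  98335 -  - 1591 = -96744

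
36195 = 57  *635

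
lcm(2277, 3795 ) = 11385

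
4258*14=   59612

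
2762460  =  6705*412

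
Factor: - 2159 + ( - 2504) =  - 4663 = - 4663^1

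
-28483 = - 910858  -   - 882375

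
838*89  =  74582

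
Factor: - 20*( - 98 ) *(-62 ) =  - 2^4*5^1*7^2*31^1 = -121520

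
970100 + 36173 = 1006273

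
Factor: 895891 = 41^1 * 21851^1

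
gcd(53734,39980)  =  2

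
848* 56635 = 48026480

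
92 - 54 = 38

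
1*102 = 102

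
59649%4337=3268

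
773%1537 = 773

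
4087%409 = 406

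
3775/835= 755/167 = 4.52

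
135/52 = 135/52 = 2.60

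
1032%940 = 92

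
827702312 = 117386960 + 710315352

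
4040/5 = 808=808.00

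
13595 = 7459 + 6136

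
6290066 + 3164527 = 9454593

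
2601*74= 192474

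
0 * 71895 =0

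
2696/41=2696/41 = 65.76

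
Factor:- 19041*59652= - 1135833732 = - 2^2*3^3 * 11^1*577^1*1657^1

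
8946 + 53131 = 62077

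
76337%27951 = 20435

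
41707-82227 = -40520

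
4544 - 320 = 4224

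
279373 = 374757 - 95384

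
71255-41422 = 29833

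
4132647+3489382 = 7622029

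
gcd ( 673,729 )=1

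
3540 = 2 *1770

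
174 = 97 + 77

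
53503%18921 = 15661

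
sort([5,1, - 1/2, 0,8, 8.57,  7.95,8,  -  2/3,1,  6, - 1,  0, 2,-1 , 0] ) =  [-1, - 1, - 2/3,-1/2,0,  0,0,  1, 1, 2,5, 6, 7.95, 8, 8 , 8.57 ]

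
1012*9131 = 9240572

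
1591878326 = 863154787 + 728723539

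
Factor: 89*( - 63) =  -5607 = - 3^2* 7^1* 89^1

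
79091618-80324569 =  - 1232951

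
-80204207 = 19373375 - 99577582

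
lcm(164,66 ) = 5412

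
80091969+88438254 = 168530223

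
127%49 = 29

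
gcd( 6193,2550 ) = 1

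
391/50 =391/50 = 7.82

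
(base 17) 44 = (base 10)72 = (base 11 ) 66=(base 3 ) 2200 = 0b1001000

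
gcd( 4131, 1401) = 3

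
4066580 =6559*620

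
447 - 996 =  - 549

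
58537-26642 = 31895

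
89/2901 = 89/2901= 0.03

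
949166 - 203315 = 745851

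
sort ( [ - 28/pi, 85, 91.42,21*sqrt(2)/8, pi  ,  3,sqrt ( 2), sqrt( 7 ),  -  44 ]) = [-44, - 28/pi, sqrt (2 ),sqrt( 7 ), 3,pi, 21*sqrt (2 ) /8,85,91.42]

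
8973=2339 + 6634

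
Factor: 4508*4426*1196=2^5*7^2*13^1*23^2*2213^1  =  23863079968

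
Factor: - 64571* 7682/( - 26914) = 13^1*23^1*167^1*4967^1*13457^( - 1) = 248017211/13457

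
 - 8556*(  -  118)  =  1009608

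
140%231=140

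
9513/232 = 9513/232 = 41.00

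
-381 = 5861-6242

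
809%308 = 193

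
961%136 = 9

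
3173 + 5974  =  9147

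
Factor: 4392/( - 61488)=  - 2^( - 1)*7^( - 1 ) = - 1/14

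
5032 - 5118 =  - 86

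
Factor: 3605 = 5^1*7^1*103^1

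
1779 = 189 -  - 1590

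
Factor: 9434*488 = 2^4 * 53^1*61^1*89^1 = 4603792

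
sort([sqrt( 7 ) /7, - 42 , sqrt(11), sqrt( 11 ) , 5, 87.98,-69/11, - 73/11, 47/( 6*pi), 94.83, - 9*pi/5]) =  [ - 42, - 73/11, - 69/11, - 9*pi/5,sqrt(7 ) /7, 47/(6*pi ),sqrt(11 ),sqrt ( 11 ),5, 87.98, 94.83]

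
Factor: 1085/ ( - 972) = -2^( - 2)*3^( - 5)*5^1*7^1*31^1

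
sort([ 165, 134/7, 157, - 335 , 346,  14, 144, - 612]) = [ - 612 , - 335, 14,134/7, 144, 157,165, 346 ]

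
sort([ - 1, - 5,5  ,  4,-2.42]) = [ - 5, - 2.42,- 1, 4,5]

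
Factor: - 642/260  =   - 2^( - 1 )*3^1*5^ (-1)*13^( - 1 )*107^1 = - 321/130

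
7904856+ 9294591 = 17199447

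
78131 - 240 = 77891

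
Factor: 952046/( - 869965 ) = -2^1*5^( - 1 )*173993^( -1)* 476023^1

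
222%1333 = 222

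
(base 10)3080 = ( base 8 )6010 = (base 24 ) 588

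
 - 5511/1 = -5511  =  - 5511.00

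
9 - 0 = 9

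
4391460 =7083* 620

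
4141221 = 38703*107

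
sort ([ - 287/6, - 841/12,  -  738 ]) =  [-738, - 841/12 , - 287/6 ]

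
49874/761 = 49874/761 = 65.54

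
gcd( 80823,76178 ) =929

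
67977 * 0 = 0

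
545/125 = 4 + 9/25 =4.36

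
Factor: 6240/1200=26/5 = 2^1*5^ (-1)*13^1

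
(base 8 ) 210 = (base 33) 44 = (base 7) 253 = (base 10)136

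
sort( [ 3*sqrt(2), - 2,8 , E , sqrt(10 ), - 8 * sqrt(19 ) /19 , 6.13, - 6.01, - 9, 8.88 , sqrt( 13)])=[-9, -6.01, - 2,-8 * sqrt(19) /19, E, sqrt( 10),sqrt(13),  3*sqrt (2), 6.13,8,8.88]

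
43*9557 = 410951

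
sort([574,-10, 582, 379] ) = [ - 10, 379, 574, 582] 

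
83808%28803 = 26202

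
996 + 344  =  1340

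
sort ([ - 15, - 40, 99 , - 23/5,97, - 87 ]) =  [ - 87, - 40, - 15, - 23/5,97, 99 ]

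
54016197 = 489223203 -435207006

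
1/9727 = 1/9727 = 0.00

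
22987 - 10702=12285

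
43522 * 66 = 2872452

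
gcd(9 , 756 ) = 9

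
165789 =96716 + 69073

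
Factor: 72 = 2^3*3^2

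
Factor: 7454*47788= 2^3 *13^1*919^1*3727^1 =356211752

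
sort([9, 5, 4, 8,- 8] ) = [ - 8,4, 5, 8,9 ] 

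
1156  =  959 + 197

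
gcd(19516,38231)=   1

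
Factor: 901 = 17^1*53^1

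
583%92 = 31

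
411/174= 137/58 = 2.36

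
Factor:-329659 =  - 11^1*23^1*1303^1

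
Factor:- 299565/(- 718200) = 317/760 = 2^( - 3) *5^ (  -  1)*19^ ( - 1) * 317^1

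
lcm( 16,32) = 32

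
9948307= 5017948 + 4930359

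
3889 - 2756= 1133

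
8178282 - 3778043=4400239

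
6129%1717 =978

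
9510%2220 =630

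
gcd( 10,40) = 10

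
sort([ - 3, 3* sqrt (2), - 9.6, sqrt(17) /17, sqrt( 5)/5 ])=[-9.6, - 3, sqrt( 17)/17,  sqrt(5) /5, 3*sqrt( 2)]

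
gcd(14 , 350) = 14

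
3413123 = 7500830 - 4087707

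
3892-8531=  - 4639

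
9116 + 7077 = 16193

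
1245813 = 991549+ 254264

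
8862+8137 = 16999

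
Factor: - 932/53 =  - 2^2*53^( - 1 )*233^1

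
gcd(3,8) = 1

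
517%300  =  217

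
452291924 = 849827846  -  397535922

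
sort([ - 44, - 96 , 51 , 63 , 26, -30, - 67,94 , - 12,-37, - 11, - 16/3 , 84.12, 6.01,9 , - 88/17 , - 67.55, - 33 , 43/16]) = [  -  96 , - 67.55, - 67, - 44 ,-37, -33, -30, - 12, - 11, - 16/3, - 88/17, 43/16,6.01 , 9,26,51,63,84.12, 94 ]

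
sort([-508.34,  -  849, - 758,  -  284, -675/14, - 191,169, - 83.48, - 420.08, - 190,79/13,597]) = [  -  849, - 758, -508.34, - 420.08, -284, - 191,  -  190,  -  83.48,  -  675/14, 79/13 , 169,597]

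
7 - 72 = - 65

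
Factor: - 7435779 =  - 3^1*13^1 * 37^1*5153^1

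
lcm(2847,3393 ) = 247689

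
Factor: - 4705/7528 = -2^(-3)*5^1  =  -5/8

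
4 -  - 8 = 12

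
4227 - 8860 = -4633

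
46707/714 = 15569/238 = 65.42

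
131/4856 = 131/4856 = 0.03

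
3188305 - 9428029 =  - 6239724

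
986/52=493/26 = 18.96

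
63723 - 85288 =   -  21565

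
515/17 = 515/17  =  30.29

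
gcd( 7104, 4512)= 96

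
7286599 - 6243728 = 1042871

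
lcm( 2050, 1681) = 84050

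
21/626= 21/626 = 0.03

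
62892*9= 566028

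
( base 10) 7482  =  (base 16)1d3a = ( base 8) 16472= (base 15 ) 233c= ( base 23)e37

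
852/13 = 852/13 = 65.54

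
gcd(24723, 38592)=603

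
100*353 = 35300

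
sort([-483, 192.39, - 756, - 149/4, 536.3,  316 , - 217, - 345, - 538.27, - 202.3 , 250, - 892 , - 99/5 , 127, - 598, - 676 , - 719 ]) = [-892 ,-756  , - 719,-676, - 598 , - 538.27, - 483, - 345 , - 217 , - 202.3, - 149/4, - 99/5,127,  192.39, 250, 316,  536.3 ] 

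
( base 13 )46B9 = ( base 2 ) 10011011100010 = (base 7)41010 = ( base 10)9954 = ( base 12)5916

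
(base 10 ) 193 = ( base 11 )166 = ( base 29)6J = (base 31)67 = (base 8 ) 301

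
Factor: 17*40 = 2^3 * 5^1 * 17^1= 680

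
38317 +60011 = 98328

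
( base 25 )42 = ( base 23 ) 4A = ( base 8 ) 146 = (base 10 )102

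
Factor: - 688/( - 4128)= 1/6 = 2^( - 1 )*3^( - 1) 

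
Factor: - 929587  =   - 929587^1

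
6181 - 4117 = 2064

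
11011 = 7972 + 3039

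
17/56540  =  17/56540 = 0.00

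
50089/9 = 5565 + 4/9 = 5565.44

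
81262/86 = 40631/43  =  944.91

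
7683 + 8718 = 16401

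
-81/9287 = - 81/9287=- 0.01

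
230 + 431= 661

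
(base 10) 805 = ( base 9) 1084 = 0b1100100101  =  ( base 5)11210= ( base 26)14p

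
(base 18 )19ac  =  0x22EC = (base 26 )d5m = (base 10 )8940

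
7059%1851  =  1506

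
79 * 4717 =372643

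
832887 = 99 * 8413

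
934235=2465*379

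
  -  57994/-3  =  57994/3=19331.33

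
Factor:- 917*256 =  - 234752 = - 2^8*7^1*131^1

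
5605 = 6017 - 412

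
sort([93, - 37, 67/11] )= [-37, 67/11, 93 ] 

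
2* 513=1026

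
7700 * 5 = 38500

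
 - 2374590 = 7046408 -9420998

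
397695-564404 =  - 166709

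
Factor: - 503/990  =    -  2^ (-1)*3^( - 2) * 5^( - 1 ) * 11^ ( - 1 )*503^1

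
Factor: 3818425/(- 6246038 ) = - 2^( - 1 ) * 5^2 * 13^1 *17^ ( - 1)*31^1*379^1*183707^ ( - 1)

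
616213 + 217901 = 834114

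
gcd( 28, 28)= 28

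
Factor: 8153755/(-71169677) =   -  5^1*19^1 * 3671^( - 1)*19387^ ( - 1)*85829^1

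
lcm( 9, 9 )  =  9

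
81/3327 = 27/1109 = 0.02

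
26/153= 26/153 = 0.17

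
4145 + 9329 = 13474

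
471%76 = 15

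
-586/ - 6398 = 293/3199 = 0.09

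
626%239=148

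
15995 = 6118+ 9877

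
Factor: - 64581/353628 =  - 103/564=- 2^(-2)*3^(  -  1 ) * 47^( - 1)*103^1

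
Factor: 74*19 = 1406=2^1 * 19^1*37^1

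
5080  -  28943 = -23863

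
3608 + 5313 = 8921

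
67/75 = 67/75 = 0.89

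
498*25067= 12483366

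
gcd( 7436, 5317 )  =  13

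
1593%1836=1593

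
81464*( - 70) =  - 5702480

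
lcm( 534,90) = 8010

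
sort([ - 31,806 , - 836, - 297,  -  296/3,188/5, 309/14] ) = [-836, - 297,- 296/3, - 31, 309/14, 188/5, 806]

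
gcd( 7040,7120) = 80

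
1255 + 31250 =32505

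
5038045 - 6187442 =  - 1149397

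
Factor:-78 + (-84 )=- 2^1*3^4= - 162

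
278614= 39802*7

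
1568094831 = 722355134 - - 845739697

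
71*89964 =6387444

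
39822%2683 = 2260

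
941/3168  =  941/3168 =0.30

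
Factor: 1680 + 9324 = 11004 =2^2*3^1*7^1*131^1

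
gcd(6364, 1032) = 172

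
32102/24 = 16051/12 = 1337.58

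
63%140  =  63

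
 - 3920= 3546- 7466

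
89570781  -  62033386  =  27537395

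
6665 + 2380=9045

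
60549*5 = 302745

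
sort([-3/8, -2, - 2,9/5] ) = [ - 2, - 2 , - 3/8, 9/5 ]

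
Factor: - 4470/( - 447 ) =2^1*5^1 =10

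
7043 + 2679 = 9722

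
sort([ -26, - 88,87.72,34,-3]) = [ - 88, - 26,- 3, 34,87.72]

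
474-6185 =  - 5711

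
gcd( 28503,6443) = 1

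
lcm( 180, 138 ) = 4140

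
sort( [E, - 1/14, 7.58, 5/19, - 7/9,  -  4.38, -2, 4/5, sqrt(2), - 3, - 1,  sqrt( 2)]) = [ -4.38, - 3, - 2,-1, - 7/9 , - 1/14, 5/19, 4/5,sqrt( 2 ) , sqrt( 2), E, 7.58] 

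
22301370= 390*57183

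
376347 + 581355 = 957702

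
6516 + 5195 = 11711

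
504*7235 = 3646440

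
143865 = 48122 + 95743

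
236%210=26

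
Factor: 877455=3^2*5^1*17^1*31^1*37^1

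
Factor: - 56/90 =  - 2^2 * 3^( - 2) * 5^( - 1 )* 7^1= -28/45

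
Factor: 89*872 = 77608 = 2^3 * 89^1*109^1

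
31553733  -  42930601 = - 11376868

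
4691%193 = 59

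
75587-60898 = 14689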